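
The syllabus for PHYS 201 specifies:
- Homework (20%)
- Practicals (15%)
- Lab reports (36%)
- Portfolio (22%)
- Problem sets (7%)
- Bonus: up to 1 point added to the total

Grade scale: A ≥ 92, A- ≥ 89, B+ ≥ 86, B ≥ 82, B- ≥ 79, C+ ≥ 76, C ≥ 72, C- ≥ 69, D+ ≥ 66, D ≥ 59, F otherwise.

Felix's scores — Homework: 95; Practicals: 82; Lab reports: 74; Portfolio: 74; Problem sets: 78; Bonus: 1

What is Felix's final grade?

Weighted total:
  Homework 95 × 0.2 = 19
  Practicals 82 × 0.15 = 12.3
  Lab reports 74 × 0.36 = 26.64
  Portfolio 74 × 0.22 = 16.28
  Problem sets 78 × 0.07 = 5.46
Sum = 79.68
Bonus: 79.68 + 1 = 80.68
80.68 is ≥ 79 and < 82 → B-

B-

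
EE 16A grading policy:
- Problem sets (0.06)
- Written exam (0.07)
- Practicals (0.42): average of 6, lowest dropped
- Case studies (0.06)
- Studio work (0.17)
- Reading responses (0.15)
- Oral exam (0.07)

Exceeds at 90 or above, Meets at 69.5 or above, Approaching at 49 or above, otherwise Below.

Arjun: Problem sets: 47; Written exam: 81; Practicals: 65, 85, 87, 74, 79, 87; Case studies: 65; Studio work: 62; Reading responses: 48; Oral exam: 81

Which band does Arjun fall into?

Practicals: drop 65 → average of remaining 5 = 412/5 = 82.4
Weighted total:
  Problem sets 47 × 0.06 = 2.82
  Written exam 81 × 0.07 = 5.67
  Practicals 82.4 × 0.42 = 34.608
  Case studies 65 × 0.06 = 3.9
  Studio work 62 × 0.17 = 10.54
  Reading responses 48 × 0.15 = 7.2
  Oral exam 81 × 0.07 = 5.67
Sum = 70.408
70.408 is ≥ 69.5 and < 90 → Meets

Meets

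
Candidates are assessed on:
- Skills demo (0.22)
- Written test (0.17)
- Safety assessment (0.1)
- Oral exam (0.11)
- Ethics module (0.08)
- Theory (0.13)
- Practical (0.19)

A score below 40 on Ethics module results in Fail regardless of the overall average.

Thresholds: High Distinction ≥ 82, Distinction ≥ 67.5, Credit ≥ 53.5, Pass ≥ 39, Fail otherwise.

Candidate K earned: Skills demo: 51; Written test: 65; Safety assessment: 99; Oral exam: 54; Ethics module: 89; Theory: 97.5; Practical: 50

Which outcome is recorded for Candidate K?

Ethics module score 89 ≥ 40: minimum met.
Weighted total:
  Skills demo 51 × 0.22 = 11.22
  Written test 65 × 0.17 = 11.05
  Safety assessment 99 × 0.1 = 9.9
  Oral exam 54 × 0.11 = 5.94
  Ethics module 89 × 0.08 = 7.12
  Theory 97.5 × 0.13 = 12.675
  Practical 50 × 0.19 = 9.5
Sum = 67.405
67.405 is ≥ 53.5 and < 67.5 → Credit

Credit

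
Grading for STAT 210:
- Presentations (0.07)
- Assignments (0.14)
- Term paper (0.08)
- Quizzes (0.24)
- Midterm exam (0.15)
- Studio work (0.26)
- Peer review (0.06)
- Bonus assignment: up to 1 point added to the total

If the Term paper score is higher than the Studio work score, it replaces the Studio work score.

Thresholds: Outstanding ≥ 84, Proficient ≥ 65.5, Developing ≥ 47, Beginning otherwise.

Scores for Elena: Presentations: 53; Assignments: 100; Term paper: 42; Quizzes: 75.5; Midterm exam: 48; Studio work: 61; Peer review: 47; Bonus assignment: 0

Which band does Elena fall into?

Term paper (42) ≤ Studio work (61), so Studio work stays at 61.
Weighted total:
  Presentations 53 × 0.07 = 3.71
  Assignments 100 × 0.14 = 14
  Term paper 42 × 0.08 = 3.36
  Quizzes 75.5 × 0.24 = 18.12
  Midterm exam 48 × 0.15 = 7.2
  Studio work 61 × 0.26 = 15.86
  Peer review 47 × 0.06 = 2.82
Sum = 65.07
Bonus assignment: 65.07 + 0 = 65.07
65.07 is ≥ 47 and < 65.5 → Developing

Developing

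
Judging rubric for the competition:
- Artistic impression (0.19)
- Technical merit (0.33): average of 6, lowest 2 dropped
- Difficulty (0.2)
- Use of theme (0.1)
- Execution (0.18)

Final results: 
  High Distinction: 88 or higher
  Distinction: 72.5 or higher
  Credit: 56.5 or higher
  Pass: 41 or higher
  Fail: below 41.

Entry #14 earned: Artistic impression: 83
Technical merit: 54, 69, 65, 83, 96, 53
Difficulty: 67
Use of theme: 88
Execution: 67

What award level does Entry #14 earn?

Distinction

Technical merit: drop 53, 54 → average of remaining 4 = 313/4 = 78.25
Weighted total:
  Artistic impression 83 × 0.19 = 15.77
  Technical merit 78.25 × 0.33 = 25.8225
  Difficulty 67 × 0.2 = 13.4
  Use of theme 88 × 0.1 = 8.8
  Execution 67 × 0.18 = 12.06
Sum = 75.8525
75.8525 is ≥ 72.5 and < 88 → Distinction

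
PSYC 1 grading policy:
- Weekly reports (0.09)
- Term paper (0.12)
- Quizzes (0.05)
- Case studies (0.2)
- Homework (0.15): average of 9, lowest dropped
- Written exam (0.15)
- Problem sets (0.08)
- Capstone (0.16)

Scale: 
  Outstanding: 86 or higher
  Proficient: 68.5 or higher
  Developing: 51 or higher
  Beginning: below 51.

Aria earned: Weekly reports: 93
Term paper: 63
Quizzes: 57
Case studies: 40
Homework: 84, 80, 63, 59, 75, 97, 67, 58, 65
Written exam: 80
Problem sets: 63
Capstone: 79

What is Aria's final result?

Developing

Homework: drop 58 → average of remaining 8 = 590/8 = 73.75
Weighted total:
  Weekly reports 93 × 0.09 = 8.37
  Term paper 63 × 0.12 = 7.56
  Quizzes 57 × 0.05 = 2.85
  Case studies 40 × 0.2 = 8
  Homework 73.75 × 0.15 = 11.0625
  Written exam 80 × 0.15 = 12
  Problem sets 63 × 0.08 = 5.04
  Capstone 79 × 0.16 = 12.64
Sum = 67.5225
67.5225 is ≥ 51 and < 68.5 → Developing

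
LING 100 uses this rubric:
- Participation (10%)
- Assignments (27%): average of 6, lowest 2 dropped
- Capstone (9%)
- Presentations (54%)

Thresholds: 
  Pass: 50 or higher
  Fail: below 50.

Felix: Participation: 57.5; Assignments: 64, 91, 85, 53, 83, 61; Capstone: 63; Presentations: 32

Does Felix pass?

Pass

Assignments: drop 53, 61 → average of remaining 4 = 323/4 = 80.75
Weighted total:
  Participation 57.5 × 0.1 = 5.75
  Assignments 80.75 × 0.27 = 21.8025
  Capstone 63 × 0.09 = 5.67
  Presentations 32 × 0.54 = 17.28
Sum = 50.5025
50.5025 ≥ 50 → Pass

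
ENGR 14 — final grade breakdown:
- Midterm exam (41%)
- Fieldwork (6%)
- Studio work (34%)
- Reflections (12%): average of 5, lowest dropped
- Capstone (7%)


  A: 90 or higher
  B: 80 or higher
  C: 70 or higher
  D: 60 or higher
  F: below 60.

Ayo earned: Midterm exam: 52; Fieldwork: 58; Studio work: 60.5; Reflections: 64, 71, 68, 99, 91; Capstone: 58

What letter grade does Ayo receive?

F

Reflections: drop 64 → average of remaining 4 = 329/4 = 82.25
Weighted total:
  Midterm exam 52 × 0.41 = 21.32
  Fieldwork 58 × 0.06 = 3.48
  Studio work 60.5 × 0.34 = 20.57
  Reflections 82.25 × 0.12 = 9.87
  Capstone 58 × 0.07 = 4.06
Sum = 59.3
59.3 < 60 → F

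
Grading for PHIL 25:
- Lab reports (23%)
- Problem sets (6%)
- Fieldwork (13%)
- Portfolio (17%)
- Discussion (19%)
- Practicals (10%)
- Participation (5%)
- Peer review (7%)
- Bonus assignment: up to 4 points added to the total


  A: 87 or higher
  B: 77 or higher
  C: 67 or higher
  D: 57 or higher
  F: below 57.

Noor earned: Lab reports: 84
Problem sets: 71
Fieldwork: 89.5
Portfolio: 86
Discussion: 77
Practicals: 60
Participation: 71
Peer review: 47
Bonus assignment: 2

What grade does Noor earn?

B

Weighted total:
  Lab reports 84 × 0.23 = 19.32
  Problem sets 71 × 0.06 = 4.26
  Fieldwork 89.5 × 0.13 = 11.635
  Portfolio 86 × 0.17 = 14.62
  Discussion 77 × 0.19 = 14.63
  Practicals 60 × 0.1 = 6
  Participation 71 × 0.05 = 3.55
  Peer review 47 × 0.07 = 3.29
Sum = 77.305
Bonus assignment: 77.305 + 2 = 79.305
79.305 is ≥ 77 and < 87 → B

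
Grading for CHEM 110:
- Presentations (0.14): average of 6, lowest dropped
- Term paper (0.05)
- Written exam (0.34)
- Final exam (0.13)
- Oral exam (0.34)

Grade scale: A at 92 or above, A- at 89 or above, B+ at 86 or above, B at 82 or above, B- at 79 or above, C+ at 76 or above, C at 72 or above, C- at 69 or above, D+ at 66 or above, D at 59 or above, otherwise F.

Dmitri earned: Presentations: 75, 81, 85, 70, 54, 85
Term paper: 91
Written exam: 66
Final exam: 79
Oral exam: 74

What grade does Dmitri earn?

C

Presentations: drop 54 → average of remaining 5 = 396/5 = 79.2
Weighted total:
  Presentations 79.2 × 0.14 = 11.088
  Term paper 91 × 0.05 = 4.55
  Written exam 66 × 0.34 = 22.44
  Final exam 79 × 0.13 = 10.27
  Oral exam 74 × 0.34 = 25.16
Sum = 73.508
73.508 is ≥ 72 and < 76 → C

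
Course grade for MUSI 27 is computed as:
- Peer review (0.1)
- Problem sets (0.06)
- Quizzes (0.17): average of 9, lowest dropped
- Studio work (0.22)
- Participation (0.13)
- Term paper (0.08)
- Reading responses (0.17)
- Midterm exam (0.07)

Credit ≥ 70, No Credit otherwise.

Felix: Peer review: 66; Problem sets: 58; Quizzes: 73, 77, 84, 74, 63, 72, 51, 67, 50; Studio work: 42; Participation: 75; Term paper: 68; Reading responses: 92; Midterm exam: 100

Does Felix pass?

No Credit

Quizzes: drop 50 → average of remaining 8 = 561/8 = 70.125
Weighted total:
  Peer review 66 × 0.1 = 6.6
  Problem sets 58 × 0.06 = 3.48
  Quizzes 70.125 × 0.17 = 11.92125
  Studio work 42 × 0.22 = 9.24
  Participation 75 × 0.13 = 9.75
  Term paper 68 × 0.08 = 5.44
  Reading responses 92 × 0.17 = 15.64
  Midterm exam 100 × 0.07 = 7
Sum = 69.07125
69.07125 < 70 → No Credit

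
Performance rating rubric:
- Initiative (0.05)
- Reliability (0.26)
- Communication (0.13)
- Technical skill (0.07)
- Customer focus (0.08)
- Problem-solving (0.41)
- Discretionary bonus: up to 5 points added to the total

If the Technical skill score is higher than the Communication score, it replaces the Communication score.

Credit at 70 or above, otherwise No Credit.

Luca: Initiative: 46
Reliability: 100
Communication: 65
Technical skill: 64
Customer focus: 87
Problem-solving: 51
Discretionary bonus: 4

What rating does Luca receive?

Technical skill (64) ≤ Communication (65), so Communication stays at 65.
Weighted total:
  Initiative 46 × 0.05 = 2.3
  Reliability 100 × 0.26 = 26
  Communication 65 × 0.13 = 8.45
  Technical skill 64 × 0.07 = 4.48
  Customer focus 87 × 0.08 = 6.96
  Problem-solving 51 × 0.41 = 20.91
Sum = 69.1
Discretionary bonus: 69.1 + 4 = 73.1
73.1 ≥ 70 → Credit

Credit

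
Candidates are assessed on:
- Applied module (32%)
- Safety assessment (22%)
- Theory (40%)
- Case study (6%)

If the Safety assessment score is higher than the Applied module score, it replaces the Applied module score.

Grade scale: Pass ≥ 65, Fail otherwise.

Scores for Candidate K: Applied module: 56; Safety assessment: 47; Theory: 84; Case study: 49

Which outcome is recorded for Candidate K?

Safety assessment (47) ≤ Applied module (56), so Applied module stays at 56.
Weighted total:
  Applied module 56 × 0.32 = 17.92
  Safety assessment 47 × 0.22 = 10.34
  Theory 84 × 0.4 = 33.6
  Case study 49 × 0.06 = 2.94
Sum = 64.8
64.8 < 65 → Fail

Fail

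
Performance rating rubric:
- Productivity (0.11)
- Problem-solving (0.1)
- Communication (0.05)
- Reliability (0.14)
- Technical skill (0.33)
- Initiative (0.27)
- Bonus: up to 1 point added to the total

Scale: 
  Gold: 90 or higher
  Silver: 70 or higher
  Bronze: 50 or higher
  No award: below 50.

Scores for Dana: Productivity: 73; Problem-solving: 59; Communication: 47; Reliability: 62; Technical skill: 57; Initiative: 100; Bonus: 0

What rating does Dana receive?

Silver

Weighted total:
  Productivity 73 × 0.11 = 8.03
  Problem-solving 59 × 0.1 = 5.9
  Communication 47 × 0.05 = 2.35
  Reliability 62 × 0.14 = 8.68
  Technical skill 57 × 0.33 = 18.81
  Initiative 100 × 0.27 = 27
Sum = 70.77
Bonus: 70.77 + 0 = 70.77
70.77 is ≥ 70 and < 90 → Silver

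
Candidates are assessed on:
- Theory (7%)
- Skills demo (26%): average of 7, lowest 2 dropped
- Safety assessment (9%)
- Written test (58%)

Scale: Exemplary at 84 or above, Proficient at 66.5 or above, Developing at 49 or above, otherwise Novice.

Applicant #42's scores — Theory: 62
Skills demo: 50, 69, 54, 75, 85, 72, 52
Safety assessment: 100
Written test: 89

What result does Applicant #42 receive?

Proficient

Skills demo: drop 50, 52 → average of remaining 5 = 355/5 = 71
Weighted total:
  Theory 62 × 0.07 = 4.34
  Skills demo 71 × 0.26 = 18.46
  Safety assessment 100 × 0.09 = 9
  Written test 89 × 0.58 = 51.62
Sum = 83.42
83.42 is ≥ 66.5 and < 84 → Proficient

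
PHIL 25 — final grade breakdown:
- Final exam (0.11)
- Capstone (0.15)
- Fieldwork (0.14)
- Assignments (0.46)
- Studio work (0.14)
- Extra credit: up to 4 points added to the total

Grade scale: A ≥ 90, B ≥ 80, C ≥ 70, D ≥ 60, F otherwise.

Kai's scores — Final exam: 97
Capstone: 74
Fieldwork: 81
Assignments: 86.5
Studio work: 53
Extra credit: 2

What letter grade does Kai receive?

B

Weighted total:
  Final exam 97 × 0.11 = 10.67
  Capstone 74 × 0.15 = 11.1
  Fieldwork 81 × 0.14 = 11.34
  Assignments 86.5 × 0.46 = 39.79
  Studio work 53 × 0.14 = 7.42
Sum = 80.32
Extra credit: 80.32 + 2 = 82.32
82.32 is ≥ 80 and < 90 → B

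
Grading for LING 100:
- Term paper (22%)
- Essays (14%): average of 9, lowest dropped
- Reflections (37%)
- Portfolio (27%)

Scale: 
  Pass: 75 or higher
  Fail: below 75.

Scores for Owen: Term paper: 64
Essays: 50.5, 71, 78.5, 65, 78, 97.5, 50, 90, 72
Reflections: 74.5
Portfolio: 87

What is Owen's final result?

Essays: drop 50 → average of remaining 8 = 602.5/8 = 75.3125
Weighted total:
  Term paper 64 × 0.22 = 14.08
  Essays 75.3125 × 0.14 = 10.54375
  Reflections 74.5 × 0.37 = 27.565
  Portfolio 87 × 0.27 = 23.49
Sum = 75.67875
75.67875 ≥ 75 → Pass

Pass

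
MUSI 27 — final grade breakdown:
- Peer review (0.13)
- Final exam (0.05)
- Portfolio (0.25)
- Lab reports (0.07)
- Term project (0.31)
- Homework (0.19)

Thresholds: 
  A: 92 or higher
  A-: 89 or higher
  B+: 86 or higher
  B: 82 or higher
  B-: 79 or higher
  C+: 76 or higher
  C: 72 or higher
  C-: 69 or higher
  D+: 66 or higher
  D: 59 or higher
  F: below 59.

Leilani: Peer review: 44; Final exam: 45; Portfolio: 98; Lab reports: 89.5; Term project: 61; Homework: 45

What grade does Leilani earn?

Weighted total:
  Peer review 44 × 0.13 = 5.72
  Final exam 45 × 0.05 = 2.25
  Portfolio 98 × 0.25 = 24.5
  Lab reports 89.5 × 0.07 = 6.265
  Term project 61 × 0.31 = 18.91
  Homework 45 × 0.19 = 8.55
Sum = 66.195
66.195 is ≥ 66 and < 69 → D+

D+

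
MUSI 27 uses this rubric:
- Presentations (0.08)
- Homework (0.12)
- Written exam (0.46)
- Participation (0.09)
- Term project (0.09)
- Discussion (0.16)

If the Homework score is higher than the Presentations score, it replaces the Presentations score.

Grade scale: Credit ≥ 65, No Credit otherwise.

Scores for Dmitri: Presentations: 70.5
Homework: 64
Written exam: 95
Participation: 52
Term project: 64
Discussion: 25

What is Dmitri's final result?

Credit

Homework (64) ≤ Presentations (70.5), so Presentations stays at 70.5.
Weighted total:
  Presentations 70.5 × 0.08 = 5.64
  Homework 64 × 0.12 = 7.68
  Written exam 95 × 0.46 = 43.7
  Participation 52 × 0.09 = 4.68
  Term project 64 × 0.09 = 5.76
  Discussion 25 × 0.16 = 4
Sum = 71.46
71.46 ≥ 65 → Credit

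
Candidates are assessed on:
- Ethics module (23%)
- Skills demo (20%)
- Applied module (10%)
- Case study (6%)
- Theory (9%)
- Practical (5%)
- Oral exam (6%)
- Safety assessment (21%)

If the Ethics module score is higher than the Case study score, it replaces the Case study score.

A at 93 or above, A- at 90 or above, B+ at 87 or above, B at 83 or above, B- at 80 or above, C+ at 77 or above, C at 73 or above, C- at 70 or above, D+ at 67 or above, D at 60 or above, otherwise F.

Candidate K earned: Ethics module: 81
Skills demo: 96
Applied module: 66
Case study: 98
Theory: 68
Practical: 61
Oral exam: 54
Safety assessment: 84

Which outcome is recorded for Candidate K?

B-

Ethics module (81) ≤ Case study (98), so Case study stays at 98.
Weighted total:
  Ethics module 81 × 0.23 = 18.63
  Skills demo 96 × 0.2 = 19.2
  Applied module 66 × 0.1 = 6.6
  Case study 98 × 0.06 = 5.88
  Theory 68 × 0.09 = 6.12
  Practical 61 × 0.05 = 3.05
  Oral exam 54 × 0.06 = 3.24
  Safety assessment 84 × 0.21 = 17.64
Sum = 80.36
80.36 is ≥ 80 and < 83 → B-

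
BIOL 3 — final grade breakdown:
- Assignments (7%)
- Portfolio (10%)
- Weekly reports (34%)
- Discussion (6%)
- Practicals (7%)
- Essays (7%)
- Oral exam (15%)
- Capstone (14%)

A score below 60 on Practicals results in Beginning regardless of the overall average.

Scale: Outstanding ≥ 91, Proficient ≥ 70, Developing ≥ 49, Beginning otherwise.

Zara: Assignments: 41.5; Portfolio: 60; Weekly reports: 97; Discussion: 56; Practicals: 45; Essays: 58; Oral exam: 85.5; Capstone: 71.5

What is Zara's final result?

Practicals score 45 < 60: minimum not met.
Weighted total:
  Assignments 41.5 × 0.07 = 2.905
  Portfolio 60 × 0.1 = 6
  Weekly reports 97 × 0.34 = 32.98
  Discussion 56 × 0.06 = 3.36
  Practicals 45 × 0.07 = 3.15
  Essays 58 × 0.07 = 4.06
  Oral exam 85.5 × 0.15 = 12.825
  Capstone 71.5 × 0.14 = 10.01
Sum = 75.29
Because the Practicals minimum was not met, the result is Beginning.

Beginning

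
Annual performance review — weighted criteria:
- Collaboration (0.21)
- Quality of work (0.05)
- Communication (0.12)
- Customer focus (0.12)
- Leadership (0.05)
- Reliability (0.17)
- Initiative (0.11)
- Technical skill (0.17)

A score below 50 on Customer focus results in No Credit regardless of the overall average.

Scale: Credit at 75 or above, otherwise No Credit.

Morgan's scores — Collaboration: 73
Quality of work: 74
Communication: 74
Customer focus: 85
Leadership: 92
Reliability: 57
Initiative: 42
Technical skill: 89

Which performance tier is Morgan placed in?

No Credit

Customer focus score 85 ≥ 50: minimum met.
Weighted total:
  Collaboration 73 × 0.21 = 15.33
  Quality of work 74 × 0.05 = 3.7
  Communication 74 × 0.12 = 8.88
  Customer focus 85 × 0.12 = 10.2
  Leadership 92 × 0.05 = 4.6
  Reliability 57 × 0.17 = 9.69
  Initiative 42 × 0.11 = 4.62
  Technical skill 89 × 0.17 = 15.13
Sum = 72.15
72.15 < 75 → No Credit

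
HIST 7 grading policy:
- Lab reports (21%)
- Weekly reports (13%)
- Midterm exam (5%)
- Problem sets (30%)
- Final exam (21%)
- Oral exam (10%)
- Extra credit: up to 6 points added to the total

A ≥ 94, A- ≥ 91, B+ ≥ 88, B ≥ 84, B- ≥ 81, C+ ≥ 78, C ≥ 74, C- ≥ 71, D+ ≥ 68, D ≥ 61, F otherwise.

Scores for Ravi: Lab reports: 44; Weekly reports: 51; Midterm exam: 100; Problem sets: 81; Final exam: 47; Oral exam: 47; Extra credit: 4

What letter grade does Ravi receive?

Weighted total:
  Lab reports 44 × 0.21 = 9.24
  Weekly reports 51 × 0.13 = 6.63
  Midterm exam 100 × 0.05 = 5
  Problem sets 81 × 0.3 = 24.3
  Final exam 47 × 0.21 = 9.87
  Oral exam 47 × 0.1 = 4.7
Sum = 59.74
Extra credit: 59.74 + 4 = 63.74
63.74 is ≥ 61 and < 68 → D

D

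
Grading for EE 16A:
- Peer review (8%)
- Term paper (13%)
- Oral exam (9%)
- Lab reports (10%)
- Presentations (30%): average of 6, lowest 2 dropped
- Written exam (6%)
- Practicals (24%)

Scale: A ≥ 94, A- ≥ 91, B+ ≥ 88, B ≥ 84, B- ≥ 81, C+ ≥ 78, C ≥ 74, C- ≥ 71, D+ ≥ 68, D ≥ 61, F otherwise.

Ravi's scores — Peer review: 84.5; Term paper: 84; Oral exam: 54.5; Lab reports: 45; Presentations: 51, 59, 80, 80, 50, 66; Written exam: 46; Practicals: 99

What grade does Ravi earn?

Presentations: drop 50, 51 → average of remaining 4 = 285/4 = 71.25
Weighted total:
  Peer review 84.5 × 0.08 = 6.76
  Term paper 84 × 0.13 = 10.92
  Oral exam 54.5 × 0.09 = 4.905
  Lab reports 45 × 0.1 = 4.5
  Presentations 71.25 × 0.3 = 21.375
  Written exam 46 × 0.06 = 2.76
  Practicals 99 × 0.24 = 23.76
Sum = 74.98
74.98 is ≥ 74 and < 78 → C

C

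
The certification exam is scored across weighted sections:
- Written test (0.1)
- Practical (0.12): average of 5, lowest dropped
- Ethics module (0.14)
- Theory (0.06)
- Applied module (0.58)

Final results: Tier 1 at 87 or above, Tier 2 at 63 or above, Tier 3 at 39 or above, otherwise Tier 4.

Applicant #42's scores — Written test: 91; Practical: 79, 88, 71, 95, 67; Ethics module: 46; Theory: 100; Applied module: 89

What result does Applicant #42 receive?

Practical: drop 67 → average of remaining 4 = 333/4 = 83.25
Weighted total:
  Written test 91 × 0.1 = 9.1
  Practical 83.25 × 0.12 = 9.99
  Ethics module 46 × 0.14 = 6.44
  Theory 100 × 0.06 = 6
  Applied module 89 × 0.58 = 51.62
Sum = 83.15
83.15 is ≥ 63 and < 87 → Tier 2

Tier 2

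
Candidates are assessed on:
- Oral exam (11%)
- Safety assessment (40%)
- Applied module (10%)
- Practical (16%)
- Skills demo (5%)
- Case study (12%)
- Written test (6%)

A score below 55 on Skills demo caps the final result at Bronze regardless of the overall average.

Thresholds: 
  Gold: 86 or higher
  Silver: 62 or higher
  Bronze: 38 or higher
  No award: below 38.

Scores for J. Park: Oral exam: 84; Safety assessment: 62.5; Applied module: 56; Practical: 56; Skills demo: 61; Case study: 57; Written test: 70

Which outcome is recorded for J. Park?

Silver

Skills demo score 61 ≥ 55: minimum met.
Weighted total:
  Oral exam 84 × 0.11 = 9.24
  Safety assessment 62.5 × 0.4 = 25
  Applied module 56 × 0.1 = 5.6
  Practical 56 × 0.16 = 8.96
  Skills demo 61 × 0.05 = 3.05
  Case study 57 × 0.12 = 6.84
  Written test 70 × 0.06 = 4.2
Sum = 62.89
62.89 is ≥ 62 and < 86 → Silver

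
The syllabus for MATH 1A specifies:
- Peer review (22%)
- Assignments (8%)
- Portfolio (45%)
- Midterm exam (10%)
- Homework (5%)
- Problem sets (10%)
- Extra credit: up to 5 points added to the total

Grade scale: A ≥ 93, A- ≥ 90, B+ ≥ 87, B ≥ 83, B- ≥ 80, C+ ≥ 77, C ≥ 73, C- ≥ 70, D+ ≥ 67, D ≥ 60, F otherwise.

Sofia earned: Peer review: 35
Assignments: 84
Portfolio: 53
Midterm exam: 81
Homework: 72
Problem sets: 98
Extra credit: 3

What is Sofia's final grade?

Weighted total:
  Peer review 35 × 0.22 = 7.7
  Assignments 84 × 0.08 = 6.72
  Portfolio 53 × 0.45 = 23.85
  Midterm exam 81 × 0.1 = 8.1
  Homework 72 × 0.05 = 3.6
  Problem sets 98 × 0.1 = 9.8
Sum = 59.77
Extra credit: 59.77 + 3 = 62.77
62.77 is ≥ 60 and < 67 → D

D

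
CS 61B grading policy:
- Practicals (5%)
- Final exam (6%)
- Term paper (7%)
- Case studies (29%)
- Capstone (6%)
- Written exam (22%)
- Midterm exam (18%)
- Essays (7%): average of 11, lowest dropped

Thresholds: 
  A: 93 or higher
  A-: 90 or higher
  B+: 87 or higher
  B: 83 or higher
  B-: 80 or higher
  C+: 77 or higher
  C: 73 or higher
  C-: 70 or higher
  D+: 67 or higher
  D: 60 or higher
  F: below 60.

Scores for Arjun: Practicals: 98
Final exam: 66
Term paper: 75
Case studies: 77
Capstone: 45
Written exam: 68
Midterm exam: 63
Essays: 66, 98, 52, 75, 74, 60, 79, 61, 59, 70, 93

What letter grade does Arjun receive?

C-

Essays: drop 52 → average of remaining 10 = 735/10 = 73.5
Weighted total:
  Practicals 98 × 0.05 = 4.9
  Final exam 66 × 0.06 = 3.96
  Term paper 75 × 0.07 = 5.25
  Case studies 77 × 0.29 = 22.33
  Capstone 45 × 0.06 = 2.7
  Written exam 68 × 0.22 = 14.96
  Midterm exam 63 × 0.18 = 11.34
  Essays 73.5 × 0.07 = 5.145
Sum = 70.585
70.585 is ≥ 70 and < 73 → C-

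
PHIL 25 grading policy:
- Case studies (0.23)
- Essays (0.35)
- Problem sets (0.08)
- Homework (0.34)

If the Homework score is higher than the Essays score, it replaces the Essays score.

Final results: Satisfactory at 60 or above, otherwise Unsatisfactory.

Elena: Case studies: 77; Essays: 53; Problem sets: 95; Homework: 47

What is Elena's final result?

Unsatisfactory

Homework (47) ≤ Essays (53), so Essays stays at 53.
Weighted total:
  Case studies 77 × 0.23 = 17.71
  Essays 53 × 0.35 = 18.55
  Problem sets 95 × 0.08 = 7.6
  Homework 47 × 0.34 = 15.98
Sum = 59.84
59.84 < 60 → Unsatisfactory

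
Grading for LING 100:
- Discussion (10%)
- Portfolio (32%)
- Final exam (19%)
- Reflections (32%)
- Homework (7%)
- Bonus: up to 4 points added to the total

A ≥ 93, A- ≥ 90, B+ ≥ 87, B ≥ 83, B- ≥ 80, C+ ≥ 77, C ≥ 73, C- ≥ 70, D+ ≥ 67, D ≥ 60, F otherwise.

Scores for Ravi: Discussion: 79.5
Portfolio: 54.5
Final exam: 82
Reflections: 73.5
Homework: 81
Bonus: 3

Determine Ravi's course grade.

C

Weighted total:
  Discussion 79.5 × 0.1 = 7.95
  Portfolio 54.5 × 0.32 = 17.44
  Final exam 82 × 0.19 = 15.58
  Reflections 73.5 × 0.32 = 23.52
  Homework 81 × 0.07 = 5.67
Sum = 70.16
Bonus: 70.16 + 3 = 73.16
73.16 is ≥ 73 and < 77 → C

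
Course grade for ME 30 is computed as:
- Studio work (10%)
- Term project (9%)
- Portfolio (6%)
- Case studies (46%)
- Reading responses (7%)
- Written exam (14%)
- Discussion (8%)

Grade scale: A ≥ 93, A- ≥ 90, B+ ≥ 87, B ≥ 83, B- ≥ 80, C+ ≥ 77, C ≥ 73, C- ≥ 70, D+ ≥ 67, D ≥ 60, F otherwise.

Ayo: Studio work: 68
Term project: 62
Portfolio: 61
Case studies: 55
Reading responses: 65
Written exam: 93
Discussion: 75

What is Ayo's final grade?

D

Weighted total:
  Studio work 68 × 0.1 = 6.8
  Term project 62 × 0.09 = 5.58
  Portfolio 61 × 0.06 = 3.66
  Case studies 55 × 0.46 = 25.3
  Reading responses 65 × 0.07 = 4.55
  Written exam 93 × 0.14 = 13.02
  Discussion 75 × 0.08 = 6
Sum = 64.91
64.91 is ≥ 60 and < 67 → D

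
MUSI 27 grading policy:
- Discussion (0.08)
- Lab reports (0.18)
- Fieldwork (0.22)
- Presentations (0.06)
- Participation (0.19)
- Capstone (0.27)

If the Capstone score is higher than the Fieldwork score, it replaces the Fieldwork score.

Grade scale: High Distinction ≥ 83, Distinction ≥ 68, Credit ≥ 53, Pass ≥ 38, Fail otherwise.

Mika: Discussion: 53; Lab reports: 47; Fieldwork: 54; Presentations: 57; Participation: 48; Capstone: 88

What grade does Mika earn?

Capstone (88) > Fieldwork (54), so Fieldwork counts as 88.
Weighted total:
  Discussion 53 × 0.08 = 4.24
  Lab reports 47 × 0.18 = 8.46
  Fieldwork 88 × 0.22 = 19.36
  Presentations 57 × 0.06 = 3.42
  Participation 48 × 0.19 = 9.12
  Capstone 88 × 0.27 = 23.76
Sum = 68.36
68.36 is ≥ 68 and < 83 → Distinction

Distinction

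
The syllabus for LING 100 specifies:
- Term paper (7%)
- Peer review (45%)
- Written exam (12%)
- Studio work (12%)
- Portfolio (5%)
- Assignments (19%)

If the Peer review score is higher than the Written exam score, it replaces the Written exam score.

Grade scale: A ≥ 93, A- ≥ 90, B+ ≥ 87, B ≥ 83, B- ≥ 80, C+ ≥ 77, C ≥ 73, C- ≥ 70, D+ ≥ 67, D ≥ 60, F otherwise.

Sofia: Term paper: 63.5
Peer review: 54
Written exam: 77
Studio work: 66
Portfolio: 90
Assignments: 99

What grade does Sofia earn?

D+

Peer review (54) ≤ Written exam (77), so Written exam stays at 77.
Weighted total:
  Term paper 63.5 × 0.07 = 4.445
  Peer review 54 × 0.45 = 24.3
  Written exam 77 × 0.12 = 9.24
  Studio work 66 × 0.12 = 7.92
  Portfolio 90 × 0.05 = 4.5
  Assignments 99 × 0.19 = 18.81
Sum = 69.215
69.215 is ≥ 67 and < 70 → D+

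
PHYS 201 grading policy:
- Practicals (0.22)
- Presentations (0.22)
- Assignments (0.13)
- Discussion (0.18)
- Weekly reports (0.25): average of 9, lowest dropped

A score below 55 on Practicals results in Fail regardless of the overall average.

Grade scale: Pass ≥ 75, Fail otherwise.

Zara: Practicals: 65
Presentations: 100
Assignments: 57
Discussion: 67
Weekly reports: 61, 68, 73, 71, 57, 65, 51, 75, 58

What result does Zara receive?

Weekly reports: drop 51 → average of remaining 8 = 528/8 = 66
Practicals score 65 ≥ 55: minimum met.
Weighted total:
  Practicals 65 × 0.22 = 14.3
  Presentations 100 × 0.22 = 22
  Assignments 57 × 0.13 = 7.41
  Discussion 67 × 0.18 = 12.06
  Weekly reports 66 × 0.25 = 16.5
Sum = 72.27
72.27 < 75 → Fail

Fail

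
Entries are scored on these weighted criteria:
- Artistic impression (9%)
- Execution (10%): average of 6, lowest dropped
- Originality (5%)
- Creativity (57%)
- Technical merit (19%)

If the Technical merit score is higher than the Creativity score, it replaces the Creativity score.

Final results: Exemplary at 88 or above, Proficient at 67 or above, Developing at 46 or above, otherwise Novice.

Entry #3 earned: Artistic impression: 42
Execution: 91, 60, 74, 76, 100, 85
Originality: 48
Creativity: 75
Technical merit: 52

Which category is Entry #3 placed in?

Proficient

Execution: drop 60 → average of remaining 5 = 426/5 = 85.2
Technical merit (52) ≤ Creativity (75), so Creativity stays at 75.
Weighted total:
  Artistic impression 42 × 0.09 = 3.78
  Execution 85.2 × 0.1 = 8.52
  Originality 48 × 0.05 = 2.4
  Creativity 75 × 0.57 = 42.75
  Technical merit 52 × 0.19 = 9.88
Sum = 67.33
67.33 is ≥ 67 and < 88 → Proficient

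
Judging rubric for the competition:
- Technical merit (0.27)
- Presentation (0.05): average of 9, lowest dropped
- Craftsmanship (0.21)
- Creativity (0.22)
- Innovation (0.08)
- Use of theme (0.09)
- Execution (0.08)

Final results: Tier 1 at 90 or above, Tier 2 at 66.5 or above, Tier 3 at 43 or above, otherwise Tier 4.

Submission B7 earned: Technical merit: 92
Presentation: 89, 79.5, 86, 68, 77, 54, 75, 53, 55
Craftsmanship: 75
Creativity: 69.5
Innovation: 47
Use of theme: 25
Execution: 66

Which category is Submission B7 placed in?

Presentation: drop 53 → average of remaining 8 = 583.5/8 = 72.9375
Weighted total:
  Technical merit 92 × 0.27 = 24.84
  Presentation 72.9375 × 0.05 = 3.646875
  Craftsmanship 75 × 0.21 = 15.75
  Creativity 69.5 × 0.22 = 15.29
  Innovation 47 × 0.08 = 3.76
  Use of theme 25 × 0.09 = 2.25
  Execution 66 × 0.08 = 5.28
Sum = 70.816875
70.816875 is ≥ 66.5 and < 90 → Tier 2

Tier 2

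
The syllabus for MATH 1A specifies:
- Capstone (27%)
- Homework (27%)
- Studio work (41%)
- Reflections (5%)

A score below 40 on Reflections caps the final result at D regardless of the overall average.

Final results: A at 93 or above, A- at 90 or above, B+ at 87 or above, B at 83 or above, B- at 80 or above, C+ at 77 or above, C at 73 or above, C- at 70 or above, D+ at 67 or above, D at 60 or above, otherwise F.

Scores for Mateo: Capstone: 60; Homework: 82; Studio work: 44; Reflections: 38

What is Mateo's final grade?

Reflections score 38 < 40: minimum not met.
Weighted total:
  Capstone 60 × 0.27 = 16.2
  Homework 82 × 0.27 = 22.14
  Studio work 44 × 0.41 = 18.04
  Reflections 38 × 0.05 = 1.9
Sum = 58.28
58.28 would be F; cap at D applies → F.

F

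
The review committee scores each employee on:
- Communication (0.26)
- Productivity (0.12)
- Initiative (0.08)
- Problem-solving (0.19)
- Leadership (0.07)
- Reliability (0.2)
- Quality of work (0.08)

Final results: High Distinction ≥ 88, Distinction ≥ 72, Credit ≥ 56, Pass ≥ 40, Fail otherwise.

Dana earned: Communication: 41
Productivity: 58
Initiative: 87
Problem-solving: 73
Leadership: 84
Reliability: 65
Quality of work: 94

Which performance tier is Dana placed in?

Weighted total:
  Communication 41 × 0.26 = 10.66
  Productivity 58 × 0.12 = 6.96
  Initiative 87 × 0.08 = 6.96
  Problem-solving 73 × 0.19 = 13.87
  Leadership 84 × 0.07 = 5.88
  Reliability 65 × 0.2 = 13
  Quality of work 94 × 0.08 = 7.52
Sum = 64.85
64.85 is ≥ 56 and < 72 → Credit

Credit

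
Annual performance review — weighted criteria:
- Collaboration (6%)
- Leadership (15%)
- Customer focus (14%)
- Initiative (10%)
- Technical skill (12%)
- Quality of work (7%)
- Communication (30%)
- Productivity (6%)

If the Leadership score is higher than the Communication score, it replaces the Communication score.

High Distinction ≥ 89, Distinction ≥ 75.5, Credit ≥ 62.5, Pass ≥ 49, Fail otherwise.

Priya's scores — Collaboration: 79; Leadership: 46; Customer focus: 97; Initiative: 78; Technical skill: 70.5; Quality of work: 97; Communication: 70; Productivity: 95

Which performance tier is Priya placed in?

Credit

Leadership (46) ≤ Communication (70), so Communication stays at 70.
Weighted total:
  Collaboration 79 × 0.06 = 4.74
  Leadership 46 × 0.15 = 6.9
  Customer focus 97 × 0.14 = 13.58
  Initiative 78 × 0.1 = 7.8
  Technical skill 70.5 × 0.12 = 8.46
  Quality of work 97 × 0.07 = 6.79
  Communication 70 × 0.3 = 21
  Productivity 95 × 0.06 = 5.7
Sum = 74.97
74.97 is ≥ 62.5 and < 75.5 → Credit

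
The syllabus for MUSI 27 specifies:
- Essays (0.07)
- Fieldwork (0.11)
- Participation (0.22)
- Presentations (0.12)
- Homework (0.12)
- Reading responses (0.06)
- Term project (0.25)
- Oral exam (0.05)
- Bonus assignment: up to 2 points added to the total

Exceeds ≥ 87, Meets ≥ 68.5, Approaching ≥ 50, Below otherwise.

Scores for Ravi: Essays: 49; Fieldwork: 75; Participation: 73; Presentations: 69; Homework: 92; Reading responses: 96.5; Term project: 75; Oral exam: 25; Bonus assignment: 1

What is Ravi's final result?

Weighted total:
  Essays 49 × 0.07 = 3.43
  Fieldwork 75 × 0.11 = 8.25
  Participation 73 × 0.22 = 16.06
  Presentations 69 × 0.12 = 8.28
  Homework 92 × 0.12 = 11.04
  Reading responses 96.5 × 0.06 = 5.79
  Term project 75 × 0.25 = 18.75
  Oral exam 25 × 0.05 = 1.25
Sum = 72.85
Bonus assignment: 72.85 + 1 = 73.85
73.85 is ≥ 68.5 and < 87 → Meets

Meets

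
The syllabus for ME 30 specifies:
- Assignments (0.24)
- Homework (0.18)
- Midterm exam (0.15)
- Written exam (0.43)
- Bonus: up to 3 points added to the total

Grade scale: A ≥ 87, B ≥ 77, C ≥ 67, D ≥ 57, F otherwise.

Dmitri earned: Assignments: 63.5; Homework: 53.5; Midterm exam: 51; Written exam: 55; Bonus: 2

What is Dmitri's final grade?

D

Weighted total:
  Assignments 63.5 × 0.24 = 15.24
  Homework 53.5 × 0.18 = 9.63
  Midterm exam 51 × 0.15 = 7.65
  Written exam 55 × 0.43 = 23.65
Sum = 56.17
Bonus: 56.17 + 2 = 58.17
58.17 is ≥ 57 and < 67 → D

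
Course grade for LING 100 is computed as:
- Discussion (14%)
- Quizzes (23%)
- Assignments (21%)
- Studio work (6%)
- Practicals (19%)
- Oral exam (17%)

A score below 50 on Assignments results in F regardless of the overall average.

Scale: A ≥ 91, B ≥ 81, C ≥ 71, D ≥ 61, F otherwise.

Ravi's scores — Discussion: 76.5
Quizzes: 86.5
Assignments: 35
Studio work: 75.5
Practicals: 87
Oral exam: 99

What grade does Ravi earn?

Assignments score 35 < 50: minimum not met.
Weighted total:
  Discussion 76.5 × 0.14 = 10.71
  Quizzes 86.5 × 0.23 = 19.895
  Assignments 35 × 0.21 = 7.35
  Studio work 75.5 × 0.06 = 4.53
  Practicals 87 × 0.19 = 16.53
  Oral exam 99 × 0.17 = 16.83
Sum = 75.845
Because the Assignments minimum was not met, the result is F.

F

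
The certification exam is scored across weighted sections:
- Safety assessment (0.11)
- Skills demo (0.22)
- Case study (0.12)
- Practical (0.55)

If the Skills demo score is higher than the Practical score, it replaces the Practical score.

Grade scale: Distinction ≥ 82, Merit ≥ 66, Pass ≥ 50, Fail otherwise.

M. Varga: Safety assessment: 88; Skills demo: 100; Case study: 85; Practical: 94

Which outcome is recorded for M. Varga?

Distinction

Skills demo (100) > Practical (94), so Practical counts as 100.
Weighted total:
  Safety assessment 88 × 0.11 = 9.68
  Skills demo 100 × 0.22 = 22
  Case study 85 × 0.12 = 10.2
  Practical 100 × 0.55 = 55
Sum = 96.88
96.88 ≥ 82 → Distinction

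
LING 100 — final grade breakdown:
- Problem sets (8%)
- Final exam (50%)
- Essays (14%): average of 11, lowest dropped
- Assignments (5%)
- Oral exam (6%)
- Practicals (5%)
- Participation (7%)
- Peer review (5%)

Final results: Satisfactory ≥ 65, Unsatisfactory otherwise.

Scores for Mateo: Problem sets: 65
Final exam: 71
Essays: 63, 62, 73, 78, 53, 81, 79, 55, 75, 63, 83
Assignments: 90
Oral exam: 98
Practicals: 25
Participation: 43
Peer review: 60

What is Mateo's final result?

Essays: drop 53 → average of remaining 10 = 712/10 = 71.2
Weighted total:
  Problem sets 65 × 0.08 = 5.2
  Final exam 71 × 0.5 = 35.5
  Essays 71.2 × 0.14 = 9.968
  Assignments 90 × 0.05 = 4.5
  Oral exam 98 × 0.06 = 5.88
  Practicals 25 × 0.05 = 1.25
  Participation 43 × 0.07 = 3.01
  Peer review 60 × 0.05 = 3
Sum = 68.308
68.308 ≥ 65 → Satisfactory

Satisfactory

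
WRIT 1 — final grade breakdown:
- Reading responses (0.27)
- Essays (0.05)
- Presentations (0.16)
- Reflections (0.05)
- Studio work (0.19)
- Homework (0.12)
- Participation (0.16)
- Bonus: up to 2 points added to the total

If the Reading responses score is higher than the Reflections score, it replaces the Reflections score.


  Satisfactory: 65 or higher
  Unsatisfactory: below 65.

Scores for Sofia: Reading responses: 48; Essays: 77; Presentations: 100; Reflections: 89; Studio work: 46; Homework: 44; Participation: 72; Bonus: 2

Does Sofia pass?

Reading responses (48) ≤ Reflections (89), so Reflections stays at 89.
Weighted total:
  Reading responses 48 × 0.27 = 12.96
  Essays 77 × 0.05 = 3.85
  Presentations 100 × 0.16 = 16
  Reflections 89 × 0.05 = 4.45
  Studio work 46 × 0.19 = 8.74
  Homework 44 × 0.12 = 5.28
  Participation 72 × 0.16 = 11.52
Sum = 62.8
Bonus: 62.8 + 2 = 64.8
64.8 < 65 → Unsatisfactory

Unsatisfactory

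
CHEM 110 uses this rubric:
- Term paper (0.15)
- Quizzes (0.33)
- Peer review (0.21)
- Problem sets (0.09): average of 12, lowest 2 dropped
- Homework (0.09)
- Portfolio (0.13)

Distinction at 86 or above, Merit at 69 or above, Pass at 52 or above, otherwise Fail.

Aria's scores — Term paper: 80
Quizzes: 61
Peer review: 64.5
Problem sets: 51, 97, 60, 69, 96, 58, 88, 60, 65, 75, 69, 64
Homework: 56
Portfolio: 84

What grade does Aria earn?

Problem sets: drop 51, 58 → average of remaining 10 = 743/10 = 74.3
Weighted total:
  Term paper 80 × 0.15 = 12
  Quizzes 61 × 0.33 = 20.13
  Peer review 64.5 × 0.21 = 13.545
  Problem sets 74.3 × 0.09 = 6.687
  Homework 56 × 0.09 = 5.04
  Portfolio 84 × 0.13 = 10.92
Sum = 68.322
68.322 is ≥ 52 and < 69 → Pass

Pass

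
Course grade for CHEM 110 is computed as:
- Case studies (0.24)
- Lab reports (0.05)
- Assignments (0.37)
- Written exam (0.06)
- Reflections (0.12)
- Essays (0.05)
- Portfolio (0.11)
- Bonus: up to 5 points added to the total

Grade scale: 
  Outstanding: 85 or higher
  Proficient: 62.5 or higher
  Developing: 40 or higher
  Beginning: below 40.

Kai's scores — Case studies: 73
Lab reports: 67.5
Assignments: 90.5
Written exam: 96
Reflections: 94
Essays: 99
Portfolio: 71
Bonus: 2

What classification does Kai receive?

Outstanding

Weighted total:
  Case studies 73 × 0.24 = 17.52
  Lab reports 67.5 × 0.05 = 3.375
  Assignments 90.5 × 0.37 = 33.485
  Written exam 96 × 0.06 = 5.76
  Reflections 94 × 0.12 = 11.28
  Essays 99 × 0.05 = 4.95
  Portfolio 71 × 0.11 = 7.81
Sum = 84.18
Bonus: 84.18 + 2 = 86.18
86.18 ≥ 85 → Outstanding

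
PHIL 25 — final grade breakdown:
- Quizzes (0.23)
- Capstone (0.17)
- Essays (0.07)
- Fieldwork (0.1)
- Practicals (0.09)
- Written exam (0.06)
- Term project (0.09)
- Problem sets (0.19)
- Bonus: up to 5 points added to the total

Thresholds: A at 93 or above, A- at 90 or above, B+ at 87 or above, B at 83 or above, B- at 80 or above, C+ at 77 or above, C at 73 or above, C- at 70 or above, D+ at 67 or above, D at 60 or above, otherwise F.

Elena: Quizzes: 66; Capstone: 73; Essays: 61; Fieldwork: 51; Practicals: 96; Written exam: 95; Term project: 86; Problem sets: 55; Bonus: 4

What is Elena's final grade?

Weighted total:
  Quizzes 66 × 0.23 = 15.18
  Capstone 73 × 0.17 = 12.41
  Essays 61 × 0.07 = 4.27
  Fieldwork 51 × 0.1 = 5.1
  Practicals 96 × 0.09 = 8.64
  Written exam 95 × 0.06 = 5.7
  Term project 86 × 0.09 = 7.74
  Problem sets 55 × 0.19 = 10.45
Sum = 69.49
Bonus: 69.49 + 4 = 73.49
73.49 is ≥ 73 and < 77 → C

C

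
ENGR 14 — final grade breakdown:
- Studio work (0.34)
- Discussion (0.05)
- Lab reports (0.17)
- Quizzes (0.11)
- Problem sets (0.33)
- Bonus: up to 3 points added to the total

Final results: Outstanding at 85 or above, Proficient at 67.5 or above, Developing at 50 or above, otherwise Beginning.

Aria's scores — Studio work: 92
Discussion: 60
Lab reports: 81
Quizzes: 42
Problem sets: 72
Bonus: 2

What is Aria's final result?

Proficient

Weighted total:
  Studio work 92 × 0.34 = 31.28
  Discussion 60 × 0.05 = 3
  Lab reports 81 × 0.17 = 13.77
  Quizzes 42 × 0.11 = 4.62
  Problem sets 72 × 0.33 = 23.76
Sum = 76.43
Bonus: 76.43 + 2 = 78.43
78.43 is ≥ 67.5 and < 85 → Proficient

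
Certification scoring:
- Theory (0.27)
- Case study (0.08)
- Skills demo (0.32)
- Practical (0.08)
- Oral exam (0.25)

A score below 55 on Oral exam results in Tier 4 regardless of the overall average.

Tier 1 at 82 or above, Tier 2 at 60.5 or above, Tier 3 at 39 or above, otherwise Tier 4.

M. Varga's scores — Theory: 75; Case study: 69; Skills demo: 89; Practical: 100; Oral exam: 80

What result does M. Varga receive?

Tier 1

Oral exam score 80 ≥ 55: minimum met.
Weighted total:
  Theory 75 × 0.27 = 20.25
  Case study 69 × 0.08 = 5.52
  Skills demo 89 × 0.32 = 28.48
  Practical 100 × 0.08 = 8
  Oral exam 80 × 0.25 = 20
Sum = 82.25
82.25 ≥ 82 → Tier 1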